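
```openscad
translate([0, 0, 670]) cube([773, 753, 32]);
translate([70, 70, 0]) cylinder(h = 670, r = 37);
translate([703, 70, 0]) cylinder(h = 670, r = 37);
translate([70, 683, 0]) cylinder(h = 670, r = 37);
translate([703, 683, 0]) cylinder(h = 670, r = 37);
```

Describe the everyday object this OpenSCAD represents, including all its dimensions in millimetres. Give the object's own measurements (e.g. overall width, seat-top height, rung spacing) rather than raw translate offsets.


A rectangular dining table. The top is 773×753×32 mm with its upper surface at z = 702 mm. It stands on four round legs of 74 mm diameter, each leg's bounding box inset 33 mm from the nearest pair of top edges, running from the floor to the underside of the top.


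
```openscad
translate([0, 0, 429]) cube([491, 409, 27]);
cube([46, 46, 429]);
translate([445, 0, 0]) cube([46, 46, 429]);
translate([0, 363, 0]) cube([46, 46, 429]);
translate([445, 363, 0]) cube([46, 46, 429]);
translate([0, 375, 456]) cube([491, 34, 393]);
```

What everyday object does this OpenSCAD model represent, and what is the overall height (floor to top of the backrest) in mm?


A chair. The overall height is 849 mm.

A slab on four corner posts with a tall panel at the back — a chair. The seat slab sits at z = 429 with thickness 27, and the 393 mm backrest starts at the seat top, so the overall height is 429 + 27 + 393 = 849 mm.


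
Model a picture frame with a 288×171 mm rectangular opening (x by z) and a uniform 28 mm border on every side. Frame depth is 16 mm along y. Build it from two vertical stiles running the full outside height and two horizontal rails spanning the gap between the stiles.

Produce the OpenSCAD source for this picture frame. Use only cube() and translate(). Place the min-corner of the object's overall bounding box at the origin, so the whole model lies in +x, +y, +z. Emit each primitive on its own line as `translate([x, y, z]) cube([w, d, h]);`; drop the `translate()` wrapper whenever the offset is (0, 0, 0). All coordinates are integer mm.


cube([28, 16, 227]);
translate([316, 0, 0]) cube([28, 16, 227]);
translate([28, 0, 0]) cube([288, 16, 28]);
translate([28, 0, 199]) cube([288, 16, 28]);


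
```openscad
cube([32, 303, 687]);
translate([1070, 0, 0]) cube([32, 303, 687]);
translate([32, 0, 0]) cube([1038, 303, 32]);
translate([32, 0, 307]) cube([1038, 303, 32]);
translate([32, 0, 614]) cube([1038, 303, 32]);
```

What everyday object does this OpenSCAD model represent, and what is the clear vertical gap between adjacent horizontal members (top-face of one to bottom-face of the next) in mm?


A bookshelf. The clear shelf gap is 275 mm.

Two tall side panels with 3 horizontal boards between them — a bookshelf. The first two shelf undersides are at z = 0 and z = 307; with shelf thickness 32, the clear gap is 307 − 0 − 32 = 275 mm.


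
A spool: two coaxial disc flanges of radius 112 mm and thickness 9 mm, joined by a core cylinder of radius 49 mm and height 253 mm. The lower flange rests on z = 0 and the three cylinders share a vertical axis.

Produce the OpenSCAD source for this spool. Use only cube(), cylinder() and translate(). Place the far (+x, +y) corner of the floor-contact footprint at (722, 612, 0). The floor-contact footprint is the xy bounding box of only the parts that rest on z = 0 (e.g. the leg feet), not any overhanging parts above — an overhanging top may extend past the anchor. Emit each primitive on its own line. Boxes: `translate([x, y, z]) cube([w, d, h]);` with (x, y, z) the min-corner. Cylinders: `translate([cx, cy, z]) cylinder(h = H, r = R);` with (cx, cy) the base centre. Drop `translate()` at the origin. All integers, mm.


translate([610, 500, 0]) cylinder(h = 9, r = 112);
translate([610, 500, 9]) cylinder(h = 253, r = 49);
translate([610, 500, 262]) cylinder(h = 9, r = 112);


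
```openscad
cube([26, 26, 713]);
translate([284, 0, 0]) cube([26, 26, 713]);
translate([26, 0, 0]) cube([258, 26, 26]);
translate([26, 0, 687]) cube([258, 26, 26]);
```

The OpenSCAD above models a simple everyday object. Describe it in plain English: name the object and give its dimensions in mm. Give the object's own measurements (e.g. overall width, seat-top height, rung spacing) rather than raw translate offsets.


A rectangular picture frame lying in the x–z plane (depth along y). The opening is 258 mm wide (x) by 661 mm tall (z), surrounded by a border 26 mm wide on all four sides. The frame is 26 mm deep and is made of two full-height vertical stiles with two horizontal rails fitted between them.


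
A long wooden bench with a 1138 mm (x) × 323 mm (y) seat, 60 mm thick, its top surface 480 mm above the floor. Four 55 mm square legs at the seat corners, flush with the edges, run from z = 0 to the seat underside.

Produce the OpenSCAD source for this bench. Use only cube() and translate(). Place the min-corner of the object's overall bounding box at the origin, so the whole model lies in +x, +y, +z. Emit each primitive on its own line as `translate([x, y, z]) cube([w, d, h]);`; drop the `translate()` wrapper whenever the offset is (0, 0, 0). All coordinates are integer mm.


translate([0, 0, 420]) cube([1138, 323, 60]);
cube([55, 55, 420]);
translate([0, 268, 0]) cube([55, 55, 420]);
translate([1083, 0, 0]) cube([55, 55, 420]);
translate([1083, 268, 0]) cube([55, 55, 420]);


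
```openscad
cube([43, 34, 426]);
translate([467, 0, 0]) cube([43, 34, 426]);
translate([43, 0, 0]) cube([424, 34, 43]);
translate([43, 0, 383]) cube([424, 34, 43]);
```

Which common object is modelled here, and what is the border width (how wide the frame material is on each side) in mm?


A picture frame. The border width is 43 mm.

Four thin pieces enclosing a rectangular opening — a picture frame. The two full-height stiles are 426 mm tall; the top rail sits at z = 383 and is 43 mm tall, so the border above the opening is 426 − 383 = 43 mm, matching the stile x-width.


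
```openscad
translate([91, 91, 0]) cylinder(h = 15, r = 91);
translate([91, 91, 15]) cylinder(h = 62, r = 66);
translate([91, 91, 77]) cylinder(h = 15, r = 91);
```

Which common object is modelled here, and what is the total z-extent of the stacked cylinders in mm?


A spool. The overall height is 92 mm.

Three coaxial cylinders, large–small–large — a spool. Two 15 mm flanges and a 62 mm core give 15 + 62 + 15 = 92 mm.


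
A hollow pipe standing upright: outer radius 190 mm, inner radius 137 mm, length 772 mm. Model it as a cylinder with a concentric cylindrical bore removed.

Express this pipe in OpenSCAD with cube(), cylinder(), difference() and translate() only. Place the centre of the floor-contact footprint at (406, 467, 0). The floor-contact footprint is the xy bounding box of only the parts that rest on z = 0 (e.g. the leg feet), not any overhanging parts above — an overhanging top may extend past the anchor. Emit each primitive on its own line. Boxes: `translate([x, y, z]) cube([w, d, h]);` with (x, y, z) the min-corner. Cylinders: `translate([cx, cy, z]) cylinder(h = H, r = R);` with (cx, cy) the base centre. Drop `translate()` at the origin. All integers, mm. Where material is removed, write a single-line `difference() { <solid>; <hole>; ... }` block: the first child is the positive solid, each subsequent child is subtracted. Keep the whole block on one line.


difference() { translate([406, 467, 0]) cylinder(h = 772, r = 190); translate([406, 467, 0]) cylinder(h = 772, r = 137); }


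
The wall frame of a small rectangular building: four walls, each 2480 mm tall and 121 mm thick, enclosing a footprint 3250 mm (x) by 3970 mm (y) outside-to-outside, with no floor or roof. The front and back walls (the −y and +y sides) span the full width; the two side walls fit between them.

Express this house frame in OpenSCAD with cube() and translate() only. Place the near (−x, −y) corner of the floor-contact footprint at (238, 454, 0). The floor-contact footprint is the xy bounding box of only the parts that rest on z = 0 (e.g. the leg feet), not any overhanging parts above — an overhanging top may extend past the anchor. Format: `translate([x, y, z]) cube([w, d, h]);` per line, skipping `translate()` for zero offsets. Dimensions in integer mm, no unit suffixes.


translate([238, 454, 0]) cube([3250, 121, 2480]);
translate([238, 4303, 0]) cube([3250, 121, 2480]);
translate([238, 575, 0]) cube([121, 3728, 2480]);
translate([3367, 575, 0]) cube([121, 3728, 2480]);


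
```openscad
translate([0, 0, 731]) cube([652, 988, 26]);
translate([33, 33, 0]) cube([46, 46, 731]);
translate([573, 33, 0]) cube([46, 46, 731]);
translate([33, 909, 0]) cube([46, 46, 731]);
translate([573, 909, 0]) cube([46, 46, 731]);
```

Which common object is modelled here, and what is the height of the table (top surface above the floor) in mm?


A table. The table height is 757 mm.

A 652×988×26 slab sits at z = 731 on four 46 mm square posts — a table. The top surface is at 731 + 26 = 757 mm.


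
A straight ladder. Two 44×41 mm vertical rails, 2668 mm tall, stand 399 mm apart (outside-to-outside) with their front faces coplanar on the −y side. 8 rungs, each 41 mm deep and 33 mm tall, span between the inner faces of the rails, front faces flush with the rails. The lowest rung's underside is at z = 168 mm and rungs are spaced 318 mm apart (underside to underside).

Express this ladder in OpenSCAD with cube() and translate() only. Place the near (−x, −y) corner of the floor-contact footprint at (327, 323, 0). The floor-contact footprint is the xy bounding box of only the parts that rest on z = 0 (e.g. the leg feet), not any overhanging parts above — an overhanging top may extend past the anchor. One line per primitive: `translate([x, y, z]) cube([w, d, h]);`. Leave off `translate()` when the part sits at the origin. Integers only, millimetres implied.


translate([327, 323, 0]) cube([44, 41, 2668]);
translate([682, 323, 0]) cube([44, 41, 2668]);
translate([371, 323, 168]) cube([311, 41, 33]);
translate([371, 323, 486]) cube([311, 41, 33]);
translate([371, 323, 804]) cube([311, 41, 33]);
translate([371, 323, 1122]) cube([311, 41, 33]);
translate([371, 323, 1440]) cube([311, 41, 33]);
translate([371, 323, 1758]) cube([311, 41, 33]);
translate([371, 323, 2076]) cube([311, 41, 33]);
translate([371, 323, 2394]) cube([311, 41, 33]);


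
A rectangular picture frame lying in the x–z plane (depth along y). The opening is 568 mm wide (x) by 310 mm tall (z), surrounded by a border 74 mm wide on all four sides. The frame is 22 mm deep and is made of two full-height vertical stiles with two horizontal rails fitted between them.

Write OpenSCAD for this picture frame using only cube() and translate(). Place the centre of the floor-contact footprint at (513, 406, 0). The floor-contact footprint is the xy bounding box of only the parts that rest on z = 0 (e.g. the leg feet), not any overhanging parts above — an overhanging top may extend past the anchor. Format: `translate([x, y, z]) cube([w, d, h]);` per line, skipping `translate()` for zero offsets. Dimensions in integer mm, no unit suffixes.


translate([155, 395, 0]) cube([74, 22, 458]);
translate([797, 395, 0]) cube([74, 22, 458]);
translate([229, 395, 0]) cube([568, 22, 74]);
translate([229, 395, 384]) cube([568, 22, 74]);


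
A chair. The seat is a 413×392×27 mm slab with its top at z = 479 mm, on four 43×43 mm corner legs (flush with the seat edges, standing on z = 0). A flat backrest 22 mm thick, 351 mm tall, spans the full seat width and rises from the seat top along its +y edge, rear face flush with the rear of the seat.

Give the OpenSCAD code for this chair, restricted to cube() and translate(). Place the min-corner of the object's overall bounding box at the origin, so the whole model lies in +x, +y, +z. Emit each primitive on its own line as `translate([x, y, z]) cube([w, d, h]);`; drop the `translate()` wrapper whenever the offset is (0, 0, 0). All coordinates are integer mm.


translate([0, 0, 452]) cube([413, 392, 27]);
cube([43, 43, 452]);
translate([370, 0, 0]) cube([43, 43, 452]);
translate([0, 349, 0]) cube([43, 43, 452]);
translate([370, 349, 0]) cube([43, 43, 452]);
translate([0, 370, 479]) cube([413, 22, 351]);


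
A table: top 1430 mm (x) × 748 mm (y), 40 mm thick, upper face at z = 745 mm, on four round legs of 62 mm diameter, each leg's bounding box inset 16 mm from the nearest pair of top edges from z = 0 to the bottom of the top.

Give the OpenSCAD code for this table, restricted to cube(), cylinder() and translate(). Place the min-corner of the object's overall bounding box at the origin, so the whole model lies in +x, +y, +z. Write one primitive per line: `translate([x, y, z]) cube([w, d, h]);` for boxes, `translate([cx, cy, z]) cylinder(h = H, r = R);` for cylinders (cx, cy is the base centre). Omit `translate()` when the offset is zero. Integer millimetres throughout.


// leg_h = 745 - 40 = 705
translate([0, 0, 705]) cube([1430, 748, 40]);
translate([47, 47, 0]) cylinder(h = 705, r = 31);
translate([1383, 47, 0]) cylinder(h = 705, r = 31);
translate([47, 701, 0]) cylinder(h = 705, r = 31);
translate([1383, 701, 0]) cylinder(h = 705, r = 31);


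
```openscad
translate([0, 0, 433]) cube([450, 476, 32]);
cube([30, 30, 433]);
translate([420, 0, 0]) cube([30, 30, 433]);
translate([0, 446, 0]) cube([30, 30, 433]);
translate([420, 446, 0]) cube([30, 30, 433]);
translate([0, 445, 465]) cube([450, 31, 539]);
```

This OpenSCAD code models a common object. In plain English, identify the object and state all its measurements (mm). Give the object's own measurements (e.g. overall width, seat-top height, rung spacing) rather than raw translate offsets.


A chair. The seat is a 450×476×32 mm slab with its top at z = 465 mm, on four 30×30 mm corner legs (flush with the seat edges, standing on z = 0). A flat backrest 31 mm thick, 539 mm tall, spans the full seat width and rises from the seat top along its +y edge, rear face flush with the rear of the seat.


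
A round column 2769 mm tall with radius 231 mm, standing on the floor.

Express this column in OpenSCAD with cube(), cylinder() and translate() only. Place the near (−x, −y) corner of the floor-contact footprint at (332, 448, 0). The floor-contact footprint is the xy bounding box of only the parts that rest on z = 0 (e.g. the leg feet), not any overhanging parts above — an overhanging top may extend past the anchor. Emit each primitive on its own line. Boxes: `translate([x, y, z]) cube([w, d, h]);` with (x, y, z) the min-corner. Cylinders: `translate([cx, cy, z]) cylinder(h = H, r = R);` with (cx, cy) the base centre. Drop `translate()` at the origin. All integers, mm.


translate([563, 679, 0]) cylinder(h = 2769, r = 231);


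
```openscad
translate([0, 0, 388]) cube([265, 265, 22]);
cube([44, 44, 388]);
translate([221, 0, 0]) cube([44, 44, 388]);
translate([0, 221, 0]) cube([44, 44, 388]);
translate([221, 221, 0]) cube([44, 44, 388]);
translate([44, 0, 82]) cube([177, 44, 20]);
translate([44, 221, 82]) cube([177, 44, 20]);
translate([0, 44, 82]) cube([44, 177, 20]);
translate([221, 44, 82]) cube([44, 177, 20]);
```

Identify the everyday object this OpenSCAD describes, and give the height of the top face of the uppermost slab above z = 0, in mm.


A stool. The seat height is 410 mm.

A 265×265×22 slab at z = 388 on four corner posts — a stool. The seat top is 388 + 22 = 410 mm.


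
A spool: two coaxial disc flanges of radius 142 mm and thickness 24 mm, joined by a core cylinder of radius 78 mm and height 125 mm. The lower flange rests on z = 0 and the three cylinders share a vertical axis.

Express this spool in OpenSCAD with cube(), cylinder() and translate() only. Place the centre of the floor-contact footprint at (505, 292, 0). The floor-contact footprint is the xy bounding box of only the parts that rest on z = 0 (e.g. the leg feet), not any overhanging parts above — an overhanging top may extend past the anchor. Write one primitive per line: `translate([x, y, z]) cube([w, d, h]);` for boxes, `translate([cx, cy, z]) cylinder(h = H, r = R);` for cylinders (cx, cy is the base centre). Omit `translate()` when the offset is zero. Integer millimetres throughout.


translate([505, 292, 0]) cylinder(h = 24, r = 142);
translate([505, 292, 24]) cylinder(h = 125, r = 78);
translate([505, 292, 149]) cylinder(h = 24, r = 142);


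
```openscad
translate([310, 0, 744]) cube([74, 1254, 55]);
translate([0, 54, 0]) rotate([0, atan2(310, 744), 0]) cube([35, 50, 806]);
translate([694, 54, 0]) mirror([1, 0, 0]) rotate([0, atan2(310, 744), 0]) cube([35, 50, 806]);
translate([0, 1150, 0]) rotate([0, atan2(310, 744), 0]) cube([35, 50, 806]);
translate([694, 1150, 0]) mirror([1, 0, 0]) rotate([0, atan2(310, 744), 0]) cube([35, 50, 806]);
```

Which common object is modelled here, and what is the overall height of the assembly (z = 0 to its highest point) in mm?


A sawhorse. The overall height is 799 mm.

A beam across two mirrored pairs of raked legs — a sawhorse. The beam's underside is at z = 744 (matching the legs' vertical rise in atan2(310, 744)) and the beam is 55 mm tall, so its top is at 744 + 55 = 799 mm. The raked legs top out at the beam's underside, so that is the highest point.


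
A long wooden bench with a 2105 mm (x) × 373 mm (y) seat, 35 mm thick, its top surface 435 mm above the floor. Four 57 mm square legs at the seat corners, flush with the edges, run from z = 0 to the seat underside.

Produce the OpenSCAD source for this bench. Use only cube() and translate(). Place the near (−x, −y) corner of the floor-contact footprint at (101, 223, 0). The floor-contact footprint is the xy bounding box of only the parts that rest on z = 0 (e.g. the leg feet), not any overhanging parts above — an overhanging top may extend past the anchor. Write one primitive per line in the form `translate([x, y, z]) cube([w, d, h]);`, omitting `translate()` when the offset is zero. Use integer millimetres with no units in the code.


translate([101, 223, 400]) cube([2105, 373, 35]);
translate([101, 223, 0]) cube([57, 57, 400]);
translate([101, 539, 0]) cube([57, 57, 400]);
translate([2149, 223, 0]) cube([57, 57, 400]);
translate([2149, 539, 0]) cube([57, 57, 400]);


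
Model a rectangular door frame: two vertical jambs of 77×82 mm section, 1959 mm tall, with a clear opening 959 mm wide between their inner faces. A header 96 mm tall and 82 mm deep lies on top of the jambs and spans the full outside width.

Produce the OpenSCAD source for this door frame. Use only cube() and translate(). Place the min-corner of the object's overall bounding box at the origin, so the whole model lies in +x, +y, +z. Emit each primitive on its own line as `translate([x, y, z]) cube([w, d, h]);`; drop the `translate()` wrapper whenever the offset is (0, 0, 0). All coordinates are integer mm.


cube([77, 82, 1959]);
translate([1036, 0, 0]) cube([77, 82, 1959]);
translate([0, 0, 1959]) cube([1113, 82, 96]);


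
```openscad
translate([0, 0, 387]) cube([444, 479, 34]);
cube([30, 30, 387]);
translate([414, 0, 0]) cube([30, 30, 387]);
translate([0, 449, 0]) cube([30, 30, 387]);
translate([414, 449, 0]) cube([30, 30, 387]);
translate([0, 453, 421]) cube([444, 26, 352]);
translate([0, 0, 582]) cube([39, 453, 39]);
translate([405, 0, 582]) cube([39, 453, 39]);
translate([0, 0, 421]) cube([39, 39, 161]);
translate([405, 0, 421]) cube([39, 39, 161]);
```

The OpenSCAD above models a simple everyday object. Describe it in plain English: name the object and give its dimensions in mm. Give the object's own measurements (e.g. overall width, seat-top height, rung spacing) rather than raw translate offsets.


A chair. The seat is a 444×479×34 mm slab with its top at z = 421 mm, on four 30×30 mm corner legs (flush with the seat edges, standing on z = 0). A flat backrest 26 mm thick, 352 mm tall, spans the full seat width and rises from the seat top along its +y edge, rear face flush with the rear of the seat. Two armrests of 39×39 mm section run along each side from the seat's front edge to the front of the backrest, top faces 200 mm above the seat top and outer faces flush with the seat's x-edges; a 39×39 mm post under the front of each armrest stands on the seat at the front corner.


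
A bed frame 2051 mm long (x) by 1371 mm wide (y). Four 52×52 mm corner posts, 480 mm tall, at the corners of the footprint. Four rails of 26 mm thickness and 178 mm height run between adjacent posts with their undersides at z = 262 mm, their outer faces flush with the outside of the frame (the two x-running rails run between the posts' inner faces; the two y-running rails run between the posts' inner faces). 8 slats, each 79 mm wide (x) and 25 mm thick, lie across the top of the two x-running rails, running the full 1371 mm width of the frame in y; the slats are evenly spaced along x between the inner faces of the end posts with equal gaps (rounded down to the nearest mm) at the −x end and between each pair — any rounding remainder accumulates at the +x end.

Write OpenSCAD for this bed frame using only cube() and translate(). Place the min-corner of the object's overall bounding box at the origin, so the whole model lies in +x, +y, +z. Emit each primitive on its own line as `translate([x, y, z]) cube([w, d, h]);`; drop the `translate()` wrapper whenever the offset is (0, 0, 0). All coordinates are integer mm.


cube([52, 52, 480]);
translate([0, 1319, 0]) cube([52, 52, 480]);
translate([1999, 0, 0]) cube([52, 52, 480]);
translate([1999, 1319, 0]) cube([52, 52, 480]);
translate([52, 0, 262]) cube([1947, 26, 178]);
translate([52, 1345, 262]) cube([1947, 26, 178]);
translate([0, 52, 262]) cube([26, 1267, 178]);
translate([2025, 52, 262]) cube([26, 1267, 178]);
translate([198, 0, 440]) cube([79, 1371, 25]);
translate([423, 0, 440]) cube([79, 1371, 25]);
translate([648, 0, 440]) cube([79, 1371, 25]);
translate([873, 0, 440]) cube([79, 1371, 25]);
translate([1098, 0, 440]) cube([79, 1371, 25]);
translate([1323, 0, 440]) cube([79, 1371, 25]);
translate([1548, 0, 440]) cube([79, 1371, 25]);
translate([1773, 0, 440]) cube([79, 1371, 25]);


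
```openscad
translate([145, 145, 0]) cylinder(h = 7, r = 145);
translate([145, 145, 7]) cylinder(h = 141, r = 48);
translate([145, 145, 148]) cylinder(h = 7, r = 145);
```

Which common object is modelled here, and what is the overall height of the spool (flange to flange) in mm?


A spool. The overall height is 155 mm.

Three coaxial cylinders, large–small–large — a spool. Two 7 mm flanges and a 141 mm core give 7 + 141 + 7 = 155 mm.


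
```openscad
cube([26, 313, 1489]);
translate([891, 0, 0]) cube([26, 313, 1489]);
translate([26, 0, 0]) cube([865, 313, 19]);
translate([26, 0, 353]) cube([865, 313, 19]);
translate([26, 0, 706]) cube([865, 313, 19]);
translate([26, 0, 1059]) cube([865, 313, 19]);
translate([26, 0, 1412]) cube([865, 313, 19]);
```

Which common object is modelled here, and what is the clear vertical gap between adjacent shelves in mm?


A bookshelf. The clear shelf gap is 334 mm.

Two tall side panels with 5 horizontal boards between them — a bookshelf. The first two shelf undersides are at z = 0 and z = 353; with shelf thickness 19, the clear gap is 353 − 0 − 19 = 334 mm.


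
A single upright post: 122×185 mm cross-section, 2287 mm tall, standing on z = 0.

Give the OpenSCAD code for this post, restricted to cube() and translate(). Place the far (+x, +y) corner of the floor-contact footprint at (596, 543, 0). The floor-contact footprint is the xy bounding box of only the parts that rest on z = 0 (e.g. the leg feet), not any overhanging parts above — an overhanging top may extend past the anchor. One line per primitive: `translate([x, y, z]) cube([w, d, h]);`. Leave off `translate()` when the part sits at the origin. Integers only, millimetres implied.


translate([474, 358, 0]) cube([122, 185, 2287]);


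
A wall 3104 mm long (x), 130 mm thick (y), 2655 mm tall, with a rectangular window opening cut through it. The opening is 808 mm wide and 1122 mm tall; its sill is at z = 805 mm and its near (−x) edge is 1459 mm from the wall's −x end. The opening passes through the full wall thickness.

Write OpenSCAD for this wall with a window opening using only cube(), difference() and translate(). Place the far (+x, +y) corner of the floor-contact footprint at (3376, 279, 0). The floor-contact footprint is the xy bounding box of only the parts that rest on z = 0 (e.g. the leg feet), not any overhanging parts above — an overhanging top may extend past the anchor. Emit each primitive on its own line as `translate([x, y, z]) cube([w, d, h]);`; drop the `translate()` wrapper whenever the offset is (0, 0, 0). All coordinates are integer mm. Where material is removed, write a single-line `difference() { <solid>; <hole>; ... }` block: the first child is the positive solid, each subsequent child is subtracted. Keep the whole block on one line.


difference() { translate([272, 149, 0]) cube([3104, 130, 2655]); translate([1731, 149, 805]) cube([808, 130, 1122]); }


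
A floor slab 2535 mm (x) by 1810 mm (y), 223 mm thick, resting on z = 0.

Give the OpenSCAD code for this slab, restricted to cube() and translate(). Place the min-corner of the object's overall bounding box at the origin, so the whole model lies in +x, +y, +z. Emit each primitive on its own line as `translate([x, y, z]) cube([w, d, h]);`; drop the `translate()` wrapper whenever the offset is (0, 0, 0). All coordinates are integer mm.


cube([2535, 1810, 223]);


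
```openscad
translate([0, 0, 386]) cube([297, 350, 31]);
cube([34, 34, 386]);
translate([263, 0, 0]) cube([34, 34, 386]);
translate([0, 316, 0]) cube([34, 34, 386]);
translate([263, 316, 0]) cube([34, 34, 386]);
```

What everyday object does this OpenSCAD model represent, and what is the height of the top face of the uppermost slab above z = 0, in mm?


A stool. The seat height is 417 mm.

A 297×350×31 slab at z = 386 on four corner posts — a stool. The seat top is 386 + 31 = 417 mm.


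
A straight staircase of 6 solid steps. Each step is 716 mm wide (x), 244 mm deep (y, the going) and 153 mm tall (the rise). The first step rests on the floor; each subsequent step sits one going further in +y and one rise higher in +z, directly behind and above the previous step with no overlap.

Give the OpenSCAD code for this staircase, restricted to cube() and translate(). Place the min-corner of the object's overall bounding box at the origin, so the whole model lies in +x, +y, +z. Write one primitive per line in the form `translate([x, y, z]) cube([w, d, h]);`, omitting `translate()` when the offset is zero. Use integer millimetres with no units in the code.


cube([716, 244, 153]);
translate([0, 244, 153]) cube([716, 244, 153]);
translate([0, 488, 306]) cube([716, 244, 153]);
translate([0, 732, 459]) cube([716, 244, 153]);
translate([0, 976, 612]) cube([716, 244, 153]);
translate([0, 1220, 765]) cube([716, 244, 153]);


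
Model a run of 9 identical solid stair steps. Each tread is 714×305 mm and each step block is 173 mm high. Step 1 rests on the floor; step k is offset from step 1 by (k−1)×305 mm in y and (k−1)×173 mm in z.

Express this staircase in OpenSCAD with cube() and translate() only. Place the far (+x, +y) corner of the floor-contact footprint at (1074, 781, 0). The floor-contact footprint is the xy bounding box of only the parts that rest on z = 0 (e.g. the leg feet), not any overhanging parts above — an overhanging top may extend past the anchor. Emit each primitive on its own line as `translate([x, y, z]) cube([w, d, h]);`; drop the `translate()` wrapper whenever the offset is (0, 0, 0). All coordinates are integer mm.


translate([360, 476, 0]) cube([714, 305, 173]);
translate([360, 781, 173]) cube([714, 305, 173]);
translate([360, 1086, 346]) cube([714, 305, 173]);
translate([360, 1391, 519]) cube([714, 305, 173]);
translate([360, 1696, 692]) cube([714, 305, 173]);
translate([360, 2001, 865]) cube([714, 305, 173]);
translate([360, 2306, 1038]) cube([714, 305, 173]);
translate([360, 2611, 1211]) cube([714, 305, 173]);
translate([360, 2916, 1384]) cube([714, 305, 173]);


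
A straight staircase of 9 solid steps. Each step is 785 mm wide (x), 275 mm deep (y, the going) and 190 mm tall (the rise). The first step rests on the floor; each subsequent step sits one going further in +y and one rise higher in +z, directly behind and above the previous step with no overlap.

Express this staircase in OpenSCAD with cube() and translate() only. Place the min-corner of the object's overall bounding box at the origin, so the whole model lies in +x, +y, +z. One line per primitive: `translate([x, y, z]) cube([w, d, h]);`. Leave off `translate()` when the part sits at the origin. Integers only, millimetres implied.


cube([785, 275, 190]);
translate([0, 275, 190]) cube([785, 275, 190]);
translate([0, 550, 380]) cube([785, 275, 190]);
translate([0, 825, 570]) cube([785, 275, 190]);
translate([0, 1100, 760]) cube([785, 275, 190]);
translate([0, 1375, 950]) cube([785, 275, 190]);
translate([0, 1650, 1140]) cube([785, 275, 190]);
translate([0, 1925, 1330]) cube([785, 275, 190]);
translate([0, 2200, 1520]) cube([785, 275, 190]);


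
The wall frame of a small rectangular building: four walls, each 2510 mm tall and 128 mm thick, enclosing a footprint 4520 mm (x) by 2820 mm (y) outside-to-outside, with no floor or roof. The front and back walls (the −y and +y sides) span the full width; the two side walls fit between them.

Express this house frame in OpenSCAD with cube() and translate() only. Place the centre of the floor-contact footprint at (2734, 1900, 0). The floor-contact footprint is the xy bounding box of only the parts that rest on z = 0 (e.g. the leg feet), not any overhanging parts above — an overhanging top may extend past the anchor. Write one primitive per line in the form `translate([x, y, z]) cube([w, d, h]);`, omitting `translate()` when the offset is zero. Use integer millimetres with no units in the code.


translate([474, 490, 0]) cube([4520, 128, 2510]);
translate([474, 3182, 0]) cube([4520, 128, 2510]);
translate([474, 618, 0]) cube([128, 2564, 2510]);
translate([4866, 618, 0]) cube([128, 2564, 2510]);


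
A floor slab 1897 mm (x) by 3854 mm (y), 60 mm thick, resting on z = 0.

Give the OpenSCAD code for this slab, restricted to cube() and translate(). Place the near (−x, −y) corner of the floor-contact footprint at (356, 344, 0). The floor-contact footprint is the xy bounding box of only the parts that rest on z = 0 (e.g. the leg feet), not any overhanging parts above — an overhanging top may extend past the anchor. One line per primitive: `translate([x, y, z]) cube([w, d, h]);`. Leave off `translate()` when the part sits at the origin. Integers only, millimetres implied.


translate([356, 344, 0]) cube([1897, 3854, 60]);


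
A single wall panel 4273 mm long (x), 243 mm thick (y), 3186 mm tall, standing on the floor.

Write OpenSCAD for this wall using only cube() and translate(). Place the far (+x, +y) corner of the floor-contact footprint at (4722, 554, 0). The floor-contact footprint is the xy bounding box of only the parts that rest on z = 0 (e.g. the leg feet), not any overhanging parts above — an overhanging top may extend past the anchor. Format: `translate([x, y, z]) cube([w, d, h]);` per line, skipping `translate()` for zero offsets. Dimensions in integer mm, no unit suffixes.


translate([449, 311, 0]) cube([4273, 243, 3186]);


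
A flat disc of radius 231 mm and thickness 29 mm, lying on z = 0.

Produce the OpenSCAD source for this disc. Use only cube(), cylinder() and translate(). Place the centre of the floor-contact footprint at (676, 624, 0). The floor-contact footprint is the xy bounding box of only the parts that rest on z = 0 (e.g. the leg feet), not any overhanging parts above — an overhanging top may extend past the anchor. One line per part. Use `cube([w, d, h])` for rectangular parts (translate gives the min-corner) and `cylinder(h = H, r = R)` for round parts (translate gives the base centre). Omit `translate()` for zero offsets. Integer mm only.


translate([676, 624, 0]) cylinder(h = 29, r = 231);


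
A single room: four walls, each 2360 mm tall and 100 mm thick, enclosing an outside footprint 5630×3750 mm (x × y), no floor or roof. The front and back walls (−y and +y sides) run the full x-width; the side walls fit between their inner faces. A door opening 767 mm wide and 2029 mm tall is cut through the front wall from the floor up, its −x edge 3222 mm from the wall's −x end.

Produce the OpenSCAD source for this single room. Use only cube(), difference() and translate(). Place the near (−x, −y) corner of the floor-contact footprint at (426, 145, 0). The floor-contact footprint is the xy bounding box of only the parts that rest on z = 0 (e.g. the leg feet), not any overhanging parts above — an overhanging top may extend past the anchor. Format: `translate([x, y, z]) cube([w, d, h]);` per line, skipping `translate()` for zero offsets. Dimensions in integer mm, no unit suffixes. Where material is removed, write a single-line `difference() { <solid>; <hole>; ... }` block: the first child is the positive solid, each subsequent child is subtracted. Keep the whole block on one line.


difference() { translate([426, 145, 0]) cube([5630, 100, 2360]); translate([3648, 145, 0]) cube([767, 100, 2029]); }
translate([426, 3795, 0]) cube([5630, 100, 2360]);
translate([426, 245, 0]) cube([100, 3550, 2360]);
translate([5956, 245, 0]) cube([100, 3550, 2360]);


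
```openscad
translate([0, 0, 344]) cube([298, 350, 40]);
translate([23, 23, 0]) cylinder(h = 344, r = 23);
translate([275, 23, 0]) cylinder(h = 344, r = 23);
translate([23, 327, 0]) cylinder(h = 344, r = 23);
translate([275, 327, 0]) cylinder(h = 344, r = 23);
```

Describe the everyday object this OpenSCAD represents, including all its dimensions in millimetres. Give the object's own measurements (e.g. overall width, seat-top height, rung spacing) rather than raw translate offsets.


A four-legged stool. The seat is a 298×350×40 mm slab whose top surface is at z = 384 mm; four round legs, each 46 mm in diameter, run from the floor (z = 0) to the underside of the seat, each leg's axis is inset half a diameter from the nearest pair of seat edges (so the leg's bounding box is flush with the corner).


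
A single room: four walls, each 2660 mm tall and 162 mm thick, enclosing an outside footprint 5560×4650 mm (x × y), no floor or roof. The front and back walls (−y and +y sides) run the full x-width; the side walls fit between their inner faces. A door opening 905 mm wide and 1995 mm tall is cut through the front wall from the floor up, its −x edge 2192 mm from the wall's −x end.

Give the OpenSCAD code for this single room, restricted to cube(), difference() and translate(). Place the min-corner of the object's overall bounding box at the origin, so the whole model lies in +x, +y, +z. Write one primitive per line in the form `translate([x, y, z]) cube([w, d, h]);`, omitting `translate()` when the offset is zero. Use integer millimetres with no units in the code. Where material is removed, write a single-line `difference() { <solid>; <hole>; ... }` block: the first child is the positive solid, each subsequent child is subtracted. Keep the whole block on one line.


difference() { cube([5560, 162, 2660]); translate([2192, 0, 0]) cube([905, 162, 1995]); }
translate([0, 4488, 0]) cube([5560, 162, 2660]);
translate([0, 162, 0]) cube([162, 4326, 2660]);
translate([5398, 162, 0]) cube([162, 4326, 2660]);


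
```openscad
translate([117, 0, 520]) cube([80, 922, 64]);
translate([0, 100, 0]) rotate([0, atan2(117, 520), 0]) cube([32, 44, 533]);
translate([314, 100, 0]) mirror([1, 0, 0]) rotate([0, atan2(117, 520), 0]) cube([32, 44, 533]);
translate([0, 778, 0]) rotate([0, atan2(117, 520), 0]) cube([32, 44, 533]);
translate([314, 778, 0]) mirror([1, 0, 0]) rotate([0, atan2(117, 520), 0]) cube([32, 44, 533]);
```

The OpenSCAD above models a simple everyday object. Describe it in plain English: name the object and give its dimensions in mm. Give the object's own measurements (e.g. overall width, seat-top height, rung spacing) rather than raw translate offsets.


A sawhorse. A 80×922×64 mm beam (x, y, z) sits on two A-frame leg pairs. Each pair is two raked legs of 32×44 mm section (44 mm along y) splaying symmetrically in x. Each leg rises 520 mm vertically over 117 mm of horizontal reach and is 533 mm long along its own axis. Every leg's outer bottom edge rests on the floor and its outer top edge meets a bottom edge of the beam — the left legs (tilting toward +x) meet the beam's −x bottom edge, the right legs (their mirror images, tilting toward −x) meet its +x bottom edge — so the leg tops tuck under the beam, the beam's underside is 520 mm above the floor, and the feet are 314 mm apart outside-to-outside with the beam centred between them. The two leg pairs are set in 100 mm from either end of the beam.


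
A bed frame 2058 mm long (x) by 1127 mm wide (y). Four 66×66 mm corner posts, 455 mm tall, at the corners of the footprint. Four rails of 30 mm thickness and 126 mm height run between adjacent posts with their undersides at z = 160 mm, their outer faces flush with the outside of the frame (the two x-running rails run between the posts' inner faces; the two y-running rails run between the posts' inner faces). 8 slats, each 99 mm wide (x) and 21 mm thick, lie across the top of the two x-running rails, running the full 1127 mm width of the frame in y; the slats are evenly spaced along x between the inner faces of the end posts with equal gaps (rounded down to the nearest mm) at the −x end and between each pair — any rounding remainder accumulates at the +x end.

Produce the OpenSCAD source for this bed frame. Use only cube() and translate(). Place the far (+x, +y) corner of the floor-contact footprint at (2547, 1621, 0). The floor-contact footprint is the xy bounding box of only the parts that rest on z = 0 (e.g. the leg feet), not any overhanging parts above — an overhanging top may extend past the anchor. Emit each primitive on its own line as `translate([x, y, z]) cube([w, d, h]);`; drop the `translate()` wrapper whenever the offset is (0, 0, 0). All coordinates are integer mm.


translate([489, 494, 0]) cube([66, 66, 455]);
translate([489, 1555, 0]) cube([66, 66, 455]);
translate([2481, 494, 0]) cube([66, 66, 455]);
translate([2481, 1555, 0]) cube([66, 66, 455]);
translate([555, 494, 160]) cube([1926, 30, 126]);
translate([555, 1591, 160]) cube([1926, 30, 126]);
translate([489, 560, 160]) cube([30, 995, 126]);
translate([2517, 560, 160]) cube([30, 995, 126]);
translate([681, 494, 286]) cube([99, 1127, 21]);
translate([906, 494, 286]) cube([99, 1127, 21]);
translate([1131, 494, 286]) cube([99, 1127, 21]);
translate([1356, 494, 286]) cube([99, 1127, 21]);
translate([1581, 494, 286]) cube([99, 1127, 21]);
translate([1806, 494, 286]) cube([99, 1127, 21]);
translate([2031, 494, 286]) cube([99, 1127, 21]);
translate([2256, 494, 286]) cube([99, 1127, 21]);


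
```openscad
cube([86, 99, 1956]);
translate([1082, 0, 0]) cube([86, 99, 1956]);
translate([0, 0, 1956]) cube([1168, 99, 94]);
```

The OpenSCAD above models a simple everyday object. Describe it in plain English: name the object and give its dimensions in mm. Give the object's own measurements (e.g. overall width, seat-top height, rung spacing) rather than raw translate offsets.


A door frame. The clear opening is 996 mm wide and 1956 mm high. Two 86 mm wide jambs, 99 mm deep, stand either side of the opening from the floor to the top of the opening. A 94 mm thick head sits across the top of both jambs, spanning the full outside width of the frame.


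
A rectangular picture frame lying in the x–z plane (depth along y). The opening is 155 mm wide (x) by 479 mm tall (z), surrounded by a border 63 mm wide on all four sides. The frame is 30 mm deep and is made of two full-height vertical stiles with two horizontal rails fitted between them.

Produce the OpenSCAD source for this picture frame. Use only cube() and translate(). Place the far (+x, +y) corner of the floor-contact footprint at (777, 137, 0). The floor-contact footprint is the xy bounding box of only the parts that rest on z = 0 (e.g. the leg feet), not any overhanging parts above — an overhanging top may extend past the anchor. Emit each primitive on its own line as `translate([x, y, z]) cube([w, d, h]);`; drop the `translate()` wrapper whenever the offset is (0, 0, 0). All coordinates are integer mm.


translate([496, 107, 0]) cube([63, 30, 605]);
translate([714, 107, 0]) cube([63, 30, 605]);
translate([559, 107, 0]) cube([155, 30, 63]);
translate([559, 107, 542]) cube([155, 30, 63]);
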